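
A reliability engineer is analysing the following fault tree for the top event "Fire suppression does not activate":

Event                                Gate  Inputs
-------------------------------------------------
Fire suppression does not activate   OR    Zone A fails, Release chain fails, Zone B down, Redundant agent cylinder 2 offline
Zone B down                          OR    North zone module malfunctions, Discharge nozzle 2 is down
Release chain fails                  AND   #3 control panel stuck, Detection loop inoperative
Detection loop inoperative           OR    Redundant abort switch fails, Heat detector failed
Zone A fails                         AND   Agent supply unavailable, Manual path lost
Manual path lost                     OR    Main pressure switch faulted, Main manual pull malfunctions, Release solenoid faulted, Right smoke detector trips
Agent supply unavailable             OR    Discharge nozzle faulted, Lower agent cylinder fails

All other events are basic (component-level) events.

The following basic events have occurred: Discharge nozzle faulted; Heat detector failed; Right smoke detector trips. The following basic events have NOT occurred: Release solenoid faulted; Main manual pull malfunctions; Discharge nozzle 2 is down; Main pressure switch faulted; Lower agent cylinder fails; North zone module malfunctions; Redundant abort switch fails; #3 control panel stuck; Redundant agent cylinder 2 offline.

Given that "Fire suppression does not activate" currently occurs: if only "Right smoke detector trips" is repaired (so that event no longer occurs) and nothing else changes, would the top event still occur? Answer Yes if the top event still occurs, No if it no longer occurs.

No

Counterfactual: set "Right smoke detector trips" to not occurred.
Agent supply unavailable [OR]: Discharge nozzle faulted=occurs, Lower agent cylinder fails=not → at least one input occurs → occurs.
Manual path lost [OR]: Main pressure switch faulted=not, Main manual pull malfunctions=not, Release solenoid faulted=not, Right smoke detector trips=not → no input occurs → does not occur.
Zone A fails [AND]: Agent supply unavailable=occurs, Manual path lost=not → not all inputs occur → does not occur.
Detection loop inoperative [OR]: Redundant abort switch fails=not, Heat detector failed=occurs → at least one input occurs → occurs.
Release chain fails [AND]: #3 control panel stuck=not, Detection loop inoperative=occurs → not all inputs occur → does not occur.
Zone B down [OR]: North zone module malfunctions=not, Discharge nozzle 2 is down=not → no input occurs → does not occur.
Fire suppression does not activate [OR]: Zone A fails=not, Release chain fails=not, Zone B down=not, Redundant agent cylinder 2 offline=not → no input occurs → does not occur.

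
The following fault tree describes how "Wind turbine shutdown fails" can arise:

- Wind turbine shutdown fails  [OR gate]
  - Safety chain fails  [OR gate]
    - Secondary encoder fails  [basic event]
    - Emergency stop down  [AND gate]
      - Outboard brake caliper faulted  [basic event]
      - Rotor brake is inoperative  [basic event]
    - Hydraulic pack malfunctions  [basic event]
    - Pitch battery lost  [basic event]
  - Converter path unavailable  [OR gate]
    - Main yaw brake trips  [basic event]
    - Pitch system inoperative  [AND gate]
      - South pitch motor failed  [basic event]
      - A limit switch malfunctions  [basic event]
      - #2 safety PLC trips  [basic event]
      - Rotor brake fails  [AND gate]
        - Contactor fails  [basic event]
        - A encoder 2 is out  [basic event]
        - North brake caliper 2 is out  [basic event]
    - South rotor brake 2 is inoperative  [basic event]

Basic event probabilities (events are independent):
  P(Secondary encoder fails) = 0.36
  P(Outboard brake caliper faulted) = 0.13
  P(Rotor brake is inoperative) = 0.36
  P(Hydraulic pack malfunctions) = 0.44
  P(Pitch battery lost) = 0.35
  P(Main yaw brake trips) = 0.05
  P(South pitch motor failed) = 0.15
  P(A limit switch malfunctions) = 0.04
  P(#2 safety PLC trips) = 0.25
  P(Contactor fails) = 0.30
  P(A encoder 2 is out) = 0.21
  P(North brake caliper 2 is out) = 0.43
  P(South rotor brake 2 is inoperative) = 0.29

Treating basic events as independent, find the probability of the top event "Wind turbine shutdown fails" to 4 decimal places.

0.8502

P(Emergency stop down) [AND] = 0.13 × 0.36 = 0.046800
P(Safety chain fails) [OR] = 1 − (1−0.36) × (1−0.046800) × (1−0.44) × (1−0.35) = 0.777943
P(Rotor brake fails) [AND] = 0.30 × 0.21 × 0.43 = 0.027090
P(Pitch system inoperative) [AND] = 0.15 × 0.04 × 0.25 × 0.027090 = 0.000041
P(Converter path unavailable) [OR] = 1 − (1−0.05) × (1−0.000041) × (1−0.29) = 0.325528
P(Wind turbine shutdown fails) [OR] = 1 − (1−0.777943) × (1−0.325528) = 0.850229
Rounded to 4 decimal places: P(Wind turbine shutdown fails) ≈ 0.8502.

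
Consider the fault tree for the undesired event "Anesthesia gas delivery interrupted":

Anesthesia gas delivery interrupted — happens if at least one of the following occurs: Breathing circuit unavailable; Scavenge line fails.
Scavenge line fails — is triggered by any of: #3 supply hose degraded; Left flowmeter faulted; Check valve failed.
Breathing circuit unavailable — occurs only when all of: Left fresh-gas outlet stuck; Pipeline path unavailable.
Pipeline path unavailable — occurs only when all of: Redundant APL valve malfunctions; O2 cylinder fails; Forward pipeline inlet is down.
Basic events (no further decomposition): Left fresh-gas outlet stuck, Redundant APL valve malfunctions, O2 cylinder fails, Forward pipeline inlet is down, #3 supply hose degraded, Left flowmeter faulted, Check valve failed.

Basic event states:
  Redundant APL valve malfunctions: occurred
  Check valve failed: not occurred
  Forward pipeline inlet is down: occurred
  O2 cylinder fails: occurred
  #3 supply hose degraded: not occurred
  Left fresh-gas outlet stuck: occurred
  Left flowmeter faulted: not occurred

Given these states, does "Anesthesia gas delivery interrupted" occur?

Pipeline path unavailable [AND]: Redundant APL valve malfunctions=occurs, O2 cylinder fails=occurs, Forward pipeline inlet is down=occurs → all inputs occur → occurs.
Breathing circuit unavailable [AND]: Left fresh-gas outlet stuck=occurs, Pipeline path unavailable=occurs → all inputs occur → occurs.
Scavenge line fails [OR]: #3 supply hose degraded=not, Left flowmeter faulted=not, Check valve failed=not → no input occurs → does not occur.
Anesthesia gas delivery interrupted [OR]: Breathing circuit unavailable=occurs, Scavenge line fails=not → at least one input occurs → occurs.

Yes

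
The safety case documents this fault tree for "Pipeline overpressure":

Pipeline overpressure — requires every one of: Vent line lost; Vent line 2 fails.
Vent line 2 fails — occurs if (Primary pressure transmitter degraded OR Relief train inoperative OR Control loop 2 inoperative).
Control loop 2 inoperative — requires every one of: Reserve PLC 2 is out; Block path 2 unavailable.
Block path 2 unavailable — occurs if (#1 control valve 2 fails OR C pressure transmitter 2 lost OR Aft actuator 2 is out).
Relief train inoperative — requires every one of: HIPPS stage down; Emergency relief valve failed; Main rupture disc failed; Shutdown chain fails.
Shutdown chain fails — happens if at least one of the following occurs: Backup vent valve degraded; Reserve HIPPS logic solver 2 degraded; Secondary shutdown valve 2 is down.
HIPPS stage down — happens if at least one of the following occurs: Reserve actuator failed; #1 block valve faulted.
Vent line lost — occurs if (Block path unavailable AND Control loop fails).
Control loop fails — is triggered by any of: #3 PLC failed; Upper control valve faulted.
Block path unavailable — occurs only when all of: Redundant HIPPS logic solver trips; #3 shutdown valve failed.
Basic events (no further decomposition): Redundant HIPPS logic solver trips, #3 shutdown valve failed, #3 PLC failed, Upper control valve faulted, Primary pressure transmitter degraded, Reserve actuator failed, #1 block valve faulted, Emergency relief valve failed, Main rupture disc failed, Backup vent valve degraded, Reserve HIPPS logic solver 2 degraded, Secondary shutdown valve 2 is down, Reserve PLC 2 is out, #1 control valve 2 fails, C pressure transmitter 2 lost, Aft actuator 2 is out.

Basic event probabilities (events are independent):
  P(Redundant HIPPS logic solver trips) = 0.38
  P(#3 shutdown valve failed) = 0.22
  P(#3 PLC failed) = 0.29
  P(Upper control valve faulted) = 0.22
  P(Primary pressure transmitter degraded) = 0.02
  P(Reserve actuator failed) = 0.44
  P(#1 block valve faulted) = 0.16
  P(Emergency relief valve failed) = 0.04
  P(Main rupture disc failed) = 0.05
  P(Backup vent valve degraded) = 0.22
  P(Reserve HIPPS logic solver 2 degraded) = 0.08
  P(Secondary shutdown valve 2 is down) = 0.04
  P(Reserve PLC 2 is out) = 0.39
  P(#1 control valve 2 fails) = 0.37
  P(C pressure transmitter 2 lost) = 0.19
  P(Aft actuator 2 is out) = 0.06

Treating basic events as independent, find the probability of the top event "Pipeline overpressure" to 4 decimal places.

0.0082

P(Block path unavailable) [AND] = 0.38 × 0.22 = 0.083600
P(Control loop fails) [OR] = 1 − (1−0.29) × (1−0.22) = 0.446200
P(Vent line lost) [AND] = 0.083600 × 0.446200 = 0.037302
P(HIPPS stage down) [OR] = 1 − (1−0.44) × (1−0.16) = 0.529600
P(Shutdown chain fails) [OR] = 1 − (1−0.22) × (1−0.08) × (1−0.04) = 0.311104
P(Relief train inoperative) [AND] = 0.529600 × 0.04 × 0.05 × 0.311104 = 0.000330
P(Block path 2 unavailable) [OR] = 1 − (1−0.37) × (1−0.19) × (1−0.06) = 0.520318
P(Control loop 2 inoperative) [AND] = 0.39 × 0.520318 = 0.202924
P(Vent line 2 fails) [OR] = 1 − (1−0.02) × (1−0.000330) × (1−0.202924) = 0.219123
P(Pipeline overpressure) [AND] = 0.037302 × 0.219123 = 0.008174
Rounded to 4 decimal places: P(Pipeline overpressure) ≈ 0.0082.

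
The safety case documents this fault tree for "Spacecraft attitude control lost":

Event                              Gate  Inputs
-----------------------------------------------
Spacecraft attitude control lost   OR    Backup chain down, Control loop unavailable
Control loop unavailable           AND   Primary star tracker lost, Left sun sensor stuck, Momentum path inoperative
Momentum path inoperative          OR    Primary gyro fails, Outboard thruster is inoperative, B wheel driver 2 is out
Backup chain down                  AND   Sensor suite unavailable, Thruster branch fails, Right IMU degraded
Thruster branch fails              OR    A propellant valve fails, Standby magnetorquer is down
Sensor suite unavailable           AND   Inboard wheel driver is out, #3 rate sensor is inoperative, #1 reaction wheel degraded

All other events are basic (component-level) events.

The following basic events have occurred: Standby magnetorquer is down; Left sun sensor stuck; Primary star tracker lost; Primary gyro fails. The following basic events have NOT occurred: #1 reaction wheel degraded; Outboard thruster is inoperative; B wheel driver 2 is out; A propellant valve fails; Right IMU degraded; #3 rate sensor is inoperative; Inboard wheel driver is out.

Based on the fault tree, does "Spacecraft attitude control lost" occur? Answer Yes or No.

Yes

Sensor suite unavailable [AND]: Inboard wheel driver is out=not, #3 rate sensor is inoperative=not, #1 reaction wheel degraded=not → not all inputs occur → does not occur.
Thruster branch fails [OR]: A propellant valve fails=not, Standby magnetorquer is down=occurs → at least one input occurs → occurs.
Backup chain down [AND]: Sensor suite unavailable=not, Thruster branch fails=occurs, Right IMU degraded=not → not all inputs occur → does not occur.
Momentum path inoperative [OR]: Primary gyro fails=occurs, Outboard thruster is inoperative=not, B wheel driver 2 is out=not → at least one input occurs → occurs.
Control loop unavailable [AND]: Primary star tracker lost=occurs, Left sun sensor stuck=occurs, Momentum path inoperative=occurs → all inputs occur → occurs.
Spacecraft attitude control lost [OR]: Backup chain down=not, Control loop unavailable=occurs → at least one input occurs → occurs.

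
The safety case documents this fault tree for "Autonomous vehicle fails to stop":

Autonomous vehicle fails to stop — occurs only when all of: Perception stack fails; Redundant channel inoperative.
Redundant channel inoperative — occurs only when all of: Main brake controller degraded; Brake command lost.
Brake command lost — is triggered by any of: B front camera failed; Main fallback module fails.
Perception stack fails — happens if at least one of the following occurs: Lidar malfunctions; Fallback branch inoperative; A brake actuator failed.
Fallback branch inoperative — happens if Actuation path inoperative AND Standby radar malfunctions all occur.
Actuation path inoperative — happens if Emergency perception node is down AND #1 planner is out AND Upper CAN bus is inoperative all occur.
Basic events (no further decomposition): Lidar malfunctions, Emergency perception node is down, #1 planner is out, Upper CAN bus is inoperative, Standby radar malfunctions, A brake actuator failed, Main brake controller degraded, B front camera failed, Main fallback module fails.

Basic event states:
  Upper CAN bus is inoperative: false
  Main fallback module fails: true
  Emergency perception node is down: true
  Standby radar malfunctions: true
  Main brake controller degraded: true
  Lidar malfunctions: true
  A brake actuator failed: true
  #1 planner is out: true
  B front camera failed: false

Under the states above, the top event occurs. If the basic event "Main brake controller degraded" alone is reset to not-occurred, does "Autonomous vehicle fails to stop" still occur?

No

Counterfactual: set "Main brake controller degraded" to not occurred.
Actuation path inoperative [AND]: Emergency perception node is down=occurs, #1 planner is out=occurs, Upper CAN bus is inoperative=not → not all inputs occur → does not occur.
Fallback branch inoperative [AND]: Actuation path inoperative=not, Standby radar malfunctions=occurs → not all inputs occur → does not occur.
Perception stack fails [OR]: Lidar malfunctions=occurs, Fallback branch inoperative=not, A brake actuator failed=occurs → at least one input occurs → occurs.
Brake command lost [OR]: B front camera failed=not, Main fallback module fails=occurs → at least one input occurs → occurs.
Redundant channel inoperative [AND]: Main brake controller degraded=not, Brake command lost=occurs → not all inputs occur → does not occur.
Autonomous vehicle fails to stop [AND]: Perception stack fails=occurs, Redundant channel inoperative=not → not all inputs occur → does not occur.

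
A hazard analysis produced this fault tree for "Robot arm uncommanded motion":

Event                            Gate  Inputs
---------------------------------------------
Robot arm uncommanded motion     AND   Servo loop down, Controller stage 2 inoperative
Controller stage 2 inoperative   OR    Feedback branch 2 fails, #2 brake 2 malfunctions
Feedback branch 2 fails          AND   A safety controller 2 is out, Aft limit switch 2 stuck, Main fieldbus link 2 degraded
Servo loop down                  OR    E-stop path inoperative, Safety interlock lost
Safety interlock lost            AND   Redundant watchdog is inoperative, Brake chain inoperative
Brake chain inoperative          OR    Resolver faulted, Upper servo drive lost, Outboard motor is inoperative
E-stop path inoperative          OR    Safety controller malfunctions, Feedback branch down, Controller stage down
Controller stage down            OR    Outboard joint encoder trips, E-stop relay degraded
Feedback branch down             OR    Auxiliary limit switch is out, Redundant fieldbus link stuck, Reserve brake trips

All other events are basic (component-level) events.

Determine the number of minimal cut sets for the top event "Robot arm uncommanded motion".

18

Feedback branch down [OR]: union of children's cut sets → 3 cut set(s).
Controller stage down [OR]: union of children's cut sets → 2 cut set(s).
E-stop path inoperative [OR]: union of children's cut sets → 6 cut set(s).
Brake chain inoperative [OR]: union of children's cut sets → 3 cut set(s).
Safety interlock lost [AND]: one cut set from each child combined → 1 × 3 = 3 cut set(s).
Servo loop down [OR]: union of children's cut sets → 9 cut set(s).
Feedback branch 2 fails [AND]: one cut set from each child combined → 1 × 1 × 1 = 1 cut set(s).
Controller stage 2 inoperative [OR]: union of children's cut sets → 2 cut set(s).
Robot arm uncommanded motion [AND]: one cut set from each child combined → 9 × 2 = 18 cut set(s).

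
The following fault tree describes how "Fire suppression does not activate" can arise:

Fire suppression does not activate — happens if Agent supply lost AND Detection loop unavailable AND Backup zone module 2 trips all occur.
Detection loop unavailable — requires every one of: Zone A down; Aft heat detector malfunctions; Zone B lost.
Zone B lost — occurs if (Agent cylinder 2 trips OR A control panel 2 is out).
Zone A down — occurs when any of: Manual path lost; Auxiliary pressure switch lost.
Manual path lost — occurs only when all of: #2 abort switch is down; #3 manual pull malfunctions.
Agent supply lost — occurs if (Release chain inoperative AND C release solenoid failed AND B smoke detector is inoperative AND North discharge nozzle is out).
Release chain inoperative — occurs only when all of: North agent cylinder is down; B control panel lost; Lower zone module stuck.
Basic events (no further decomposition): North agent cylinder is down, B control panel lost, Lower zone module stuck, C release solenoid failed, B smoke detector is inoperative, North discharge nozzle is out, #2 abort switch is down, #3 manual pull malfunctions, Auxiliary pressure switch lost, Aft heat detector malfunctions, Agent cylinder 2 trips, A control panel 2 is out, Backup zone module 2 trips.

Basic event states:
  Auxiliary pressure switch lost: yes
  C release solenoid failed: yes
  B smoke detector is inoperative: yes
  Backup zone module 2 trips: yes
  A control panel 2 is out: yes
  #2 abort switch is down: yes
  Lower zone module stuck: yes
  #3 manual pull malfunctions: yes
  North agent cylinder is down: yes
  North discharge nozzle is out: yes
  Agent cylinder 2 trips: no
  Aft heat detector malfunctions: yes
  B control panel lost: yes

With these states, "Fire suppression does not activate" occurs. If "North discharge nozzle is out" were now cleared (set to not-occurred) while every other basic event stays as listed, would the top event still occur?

No

Counterfactual: set "North discharge nozzle is out" to not occurred.
Release chain inoperative [AND]: North agent cylinder is down=occurs, B control panel lost=occurs, Lower zone module stuck=occurs → all inputs occur → occurs.
Agent supply lost [AND]: Release chain inoperative=occurs, C release solenoid failed=occurs, B smoke detector is inoperative=occurs, North discharge nozzle is out=not → not all inputs occur → does not occur.
Manual path lost [AND]: #2 abort switch is down=occurs, #3 manual pull malfunctions=occurs → all inputs occur → occurs.
Zone A down [OR]: Manual path lost=occurs, Auxiliary pressure switch lost=occurs → at least one input occurs → occurs.
Zone B lost [OR]: Agent cylinder 2 trips=not, A control panel 2 is out=occurs → at least one input occurs → occurs.
Detection loop unavailable [AND]: Zone A down=occurs, Aft heat detector malfunctions=occurs, Zone B lost=occurs → all inputs occur → occurs.
Fire suppression does not activate [AND]: Agent supply lost=not, Detection loop unavailable=occurs, Backup zone module 2 trips=occurs → not all inputs occur → does not occur.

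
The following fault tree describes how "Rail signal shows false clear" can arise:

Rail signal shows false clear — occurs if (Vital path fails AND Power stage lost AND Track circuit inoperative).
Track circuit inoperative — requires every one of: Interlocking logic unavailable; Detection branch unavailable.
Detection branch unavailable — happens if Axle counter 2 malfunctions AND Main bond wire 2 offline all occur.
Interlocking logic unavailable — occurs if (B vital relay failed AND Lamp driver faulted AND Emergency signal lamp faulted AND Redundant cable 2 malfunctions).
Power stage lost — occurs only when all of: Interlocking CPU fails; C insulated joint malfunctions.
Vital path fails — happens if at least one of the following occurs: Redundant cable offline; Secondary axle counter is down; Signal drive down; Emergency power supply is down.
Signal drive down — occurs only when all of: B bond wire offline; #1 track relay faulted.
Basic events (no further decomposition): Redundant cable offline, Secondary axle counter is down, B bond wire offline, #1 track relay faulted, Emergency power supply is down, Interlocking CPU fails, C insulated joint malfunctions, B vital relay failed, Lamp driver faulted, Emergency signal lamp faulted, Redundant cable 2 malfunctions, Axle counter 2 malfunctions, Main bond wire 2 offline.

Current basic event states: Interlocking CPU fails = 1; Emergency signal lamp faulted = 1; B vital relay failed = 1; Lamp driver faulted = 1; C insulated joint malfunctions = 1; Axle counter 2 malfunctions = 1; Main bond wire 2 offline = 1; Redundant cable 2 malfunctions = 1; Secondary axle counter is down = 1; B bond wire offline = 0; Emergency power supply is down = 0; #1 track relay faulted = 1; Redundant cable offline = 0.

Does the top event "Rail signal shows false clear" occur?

Signal drive down [AND]: B bond wire offline=not, #1 track relay faulted=occurs → not all inputs occur → does not occur.
Vital path fails [OR]: Redundant cable offline=not, Secondary axle counter is down=occurs, Signal drive down=not, Emergency power supply is down=not → at least one input occurs → occurs.
Power stage lost [AND]: Interlocking CPU fails=occurs, C insulated joint malfunctions=occurs → all inputs occur → occurs.
Interlocking logic unavailable [AND]: B vital relay failed=occurs, Lamp driver faulted=occurs, Emergency signal lamp faulted=occurs, Redundant cable 2 malfunctions=occurs → all inputs occur → occurs.
Detection branch unavailable [AND]: Axle counter 2 malfunctions=occurs, Main bond wire 2 offline=occurs → all inputs occur → occurs.
Track circuit inoperative [AND]: Interlocking logic unavailable=occurs, Detection branch unavailable=occurs → all inputs occur → occurs.
Rail signal shows false clear [AND]: Vital path fails=occurs, Power stage lost=occurs, Track circuit inoperative=occurs → all inputs occur → occurs.

Yes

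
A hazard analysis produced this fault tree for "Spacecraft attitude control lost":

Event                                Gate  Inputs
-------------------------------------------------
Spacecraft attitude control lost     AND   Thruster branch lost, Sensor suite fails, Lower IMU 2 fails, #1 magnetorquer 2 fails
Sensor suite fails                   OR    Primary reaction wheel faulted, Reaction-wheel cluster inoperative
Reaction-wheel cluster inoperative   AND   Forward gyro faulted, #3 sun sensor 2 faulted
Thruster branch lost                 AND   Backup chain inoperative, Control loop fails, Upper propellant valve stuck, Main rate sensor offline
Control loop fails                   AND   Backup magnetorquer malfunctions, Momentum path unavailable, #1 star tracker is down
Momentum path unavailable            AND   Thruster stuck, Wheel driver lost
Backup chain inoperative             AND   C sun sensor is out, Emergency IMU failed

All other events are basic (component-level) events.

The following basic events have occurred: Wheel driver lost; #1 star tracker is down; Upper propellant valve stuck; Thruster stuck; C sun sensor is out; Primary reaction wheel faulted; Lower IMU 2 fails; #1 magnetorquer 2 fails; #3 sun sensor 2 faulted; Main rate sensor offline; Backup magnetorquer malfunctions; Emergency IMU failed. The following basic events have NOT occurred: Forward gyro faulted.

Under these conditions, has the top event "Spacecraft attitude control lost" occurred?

Yes

Backup chain inoperative [AND]: C sun sensor is out=occurs, Emergency IMU failed=occurs → all inputs occur → occurs.
Momentum path unavailable [AND]: Thruster stuck=occurs, Wheel driver lost=occurs → all inputs occur → occurs.
Control loop fails [AND]: Backup magnetorquer malfunctions=occurs, Momentum path unavailable=occurs, #1 star tracker is down=occurs → all inputs occur → occurs.
Thruster branch lost [AND]: Backup chain inoperative=occurs, Control loop fails=occurs, Upper propellant valve stuck=occurs, Main rate sensor offline=occurs → all inputs occur → occurs.
Reaction-wheel cluster inoperative [AND]: Forward gyro faulted=not, #3 sun sensor 2 faulted=occurs → not all inputs occur → does not occur.
Sensor suite fails [OR]: Primary reaction wheel faulted=occurs, Reaction-wheel cluster inoperative=not → at least one input occurs → occurs.
Spacecraft attitude control lost [AND]: Thruster branch lost=occurs, Sensor suite fails=occurs, Lower IMU 2 fails=occurs, #1 magnetorquer 2 fails=occurs → all inputs occur → occurs.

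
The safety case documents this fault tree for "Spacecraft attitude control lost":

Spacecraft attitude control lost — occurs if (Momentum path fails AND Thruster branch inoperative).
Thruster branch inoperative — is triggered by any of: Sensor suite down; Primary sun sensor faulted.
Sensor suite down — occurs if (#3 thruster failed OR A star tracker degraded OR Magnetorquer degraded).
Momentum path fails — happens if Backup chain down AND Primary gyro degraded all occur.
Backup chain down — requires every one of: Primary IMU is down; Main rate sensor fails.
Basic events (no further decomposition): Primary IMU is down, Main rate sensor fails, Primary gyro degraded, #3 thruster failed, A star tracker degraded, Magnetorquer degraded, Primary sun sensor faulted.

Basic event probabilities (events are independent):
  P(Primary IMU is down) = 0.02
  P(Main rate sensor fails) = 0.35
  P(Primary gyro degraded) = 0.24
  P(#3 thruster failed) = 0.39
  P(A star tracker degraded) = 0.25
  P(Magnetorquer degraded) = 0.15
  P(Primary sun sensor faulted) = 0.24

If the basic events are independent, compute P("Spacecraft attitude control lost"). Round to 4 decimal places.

P(Backup chain down) [AND] = 0.02 × 0.35 = 0.007000
P(Momentum path fails) [AND] = 0.007000 × 0.24 = 0.001680
P(Sensor suite down) [OR] = 1 − (1−0.39) × (1−0.25) × (1−0.15) = 0.611125
P(Thruster branch inoperative) [OR] = 1 − (1−0.611125) × (1−0.24) = 0.704455
P(Spacecraft attitude control lost) [AND] = 0.001680 × 0.704455 = 0.001183
Rounded to 4 decimal places: P(Spacecraft attitude control lost) ≈ 0.0012.

0.0012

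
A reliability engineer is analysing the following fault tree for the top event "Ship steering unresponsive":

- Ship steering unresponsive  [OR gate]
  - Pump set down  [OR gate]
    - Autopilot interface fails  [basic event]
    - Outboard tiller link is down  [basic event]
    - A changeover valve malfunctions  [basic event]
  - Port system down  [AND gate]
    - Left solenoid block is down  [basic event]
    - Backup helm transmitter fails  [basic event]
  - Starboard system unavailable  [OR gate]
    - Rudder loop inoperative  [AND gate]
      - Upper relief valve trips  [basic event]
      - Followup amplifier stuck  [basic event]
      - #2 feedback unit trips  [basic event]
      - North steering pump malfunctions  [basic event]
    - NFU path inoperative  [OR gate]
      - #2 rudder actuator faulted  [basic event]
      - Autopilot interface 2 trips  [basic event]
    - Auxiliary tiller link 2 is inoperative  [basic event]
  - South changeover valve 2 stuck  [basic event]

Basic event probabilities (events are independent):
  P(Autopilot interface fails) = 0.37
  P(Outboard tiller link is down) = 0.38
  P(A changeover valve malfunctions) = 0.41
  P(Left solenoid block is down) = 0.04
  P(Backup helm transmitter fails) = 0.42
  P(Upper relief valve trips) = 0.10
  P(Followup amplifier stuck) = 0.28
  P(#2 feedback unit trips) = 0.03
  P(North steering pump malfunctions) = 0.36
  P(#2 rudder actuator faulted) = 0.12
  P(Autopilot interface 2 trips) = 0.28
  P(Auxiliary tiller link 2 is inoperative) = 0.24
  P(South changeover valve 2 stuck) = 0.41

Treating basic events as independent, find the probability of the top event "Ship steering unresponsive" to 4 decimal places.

P(Pump set down) [OR] = 1 − (1−0.37) × (1−0.38) × (1−0.41) = 0.769546
P(Port system down) [AND] = 0.04 × 0.42 = 0.016800
P(Rudder loop inoperative) [AND] = 0.10 × 0.28 × 0.03 × 0.36 = 0.000302
P(NFU path inoperative) [OR] = 1 − (1−0.12) × (1−0.28) = 0.366400
P(Starboard system unavailable) [OR] = 1 − (1−0.000302) × (1−0.366400) × (1−0.24) = 0.518609
P(Ship steering unresponsive) [OR] = 1 − (1−0.769546) × (1−0.016800) × (1−0.518609) × (1−0.41) = 0.935646
Rounded to 4 decimal places: P(Ship steering unresponsive) ≈ 0.9356.

0.9356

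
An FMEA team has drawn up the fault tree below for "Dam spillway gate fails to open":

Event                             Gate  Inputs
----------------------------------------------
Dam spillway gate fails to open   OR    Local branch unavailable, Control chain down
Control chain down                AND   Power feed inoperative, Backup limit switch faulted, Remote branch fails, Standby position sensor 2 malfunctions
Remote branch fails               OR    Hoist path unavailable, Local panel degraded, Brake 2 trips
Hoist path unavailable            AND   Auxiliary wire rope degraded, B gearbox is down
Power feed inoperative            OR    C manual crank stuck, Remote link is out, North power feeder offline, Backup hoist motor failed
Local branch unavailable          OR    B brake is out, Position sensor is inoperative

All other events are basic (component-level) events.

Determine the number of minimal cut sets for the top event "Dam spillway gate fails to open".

14

Local branch unavailable [OR]: union of children's cut sets → 2 cut set(s).
Power feed inoperative [OR]: union of children's cut sets → 4 cut set(s).
Hoist path unavailable [AND]: one cut set from each child combined → 1 × 1 = 1 cut set(s).
Remote branch fails [OR]: union of children's cut sets → 3 cut set(s).
Control chain down [AND]: one cut set from each child combined → 4 × 1 × 3 × 1 = 12 cut set(s).
Dam spillway gate fails to open [OR]: union of children's cut sets → 14 cut set(s).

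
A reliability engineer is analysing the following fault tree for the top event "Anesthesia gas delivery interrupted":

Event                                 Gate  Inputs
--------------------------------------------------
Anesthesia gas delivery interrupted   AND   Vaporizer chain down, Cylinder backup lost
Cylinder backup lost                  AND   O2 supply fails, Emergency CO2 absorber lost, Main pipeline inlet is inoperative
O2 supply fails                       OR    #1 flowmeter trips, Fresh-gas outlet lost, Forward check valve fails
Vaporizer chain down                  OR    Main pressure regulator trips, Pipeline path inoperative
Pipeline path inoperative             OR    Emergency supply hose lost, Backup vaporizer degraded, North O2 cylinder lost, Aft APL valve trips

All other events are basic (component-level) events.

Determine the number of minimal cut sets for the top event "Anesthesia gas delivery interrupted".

Pipeline path inoperative [OR]: union of children's cut sets → 4 cut set(s).
Vaporizer chain down [OR]: union of children's cut sets → 5 cut set(s).
O2 supply fails [OR]: union of children's cut sets → 3 cut set(s).
Cylinder backup lost [AND]: one cut set from each child combined → 3 × 1 × 1 = 3 cut set(s).
Anesthesia gas delivery interrupted [AND]: one cut set from each child combined → 5 × 3 = 15 cut set(s).

15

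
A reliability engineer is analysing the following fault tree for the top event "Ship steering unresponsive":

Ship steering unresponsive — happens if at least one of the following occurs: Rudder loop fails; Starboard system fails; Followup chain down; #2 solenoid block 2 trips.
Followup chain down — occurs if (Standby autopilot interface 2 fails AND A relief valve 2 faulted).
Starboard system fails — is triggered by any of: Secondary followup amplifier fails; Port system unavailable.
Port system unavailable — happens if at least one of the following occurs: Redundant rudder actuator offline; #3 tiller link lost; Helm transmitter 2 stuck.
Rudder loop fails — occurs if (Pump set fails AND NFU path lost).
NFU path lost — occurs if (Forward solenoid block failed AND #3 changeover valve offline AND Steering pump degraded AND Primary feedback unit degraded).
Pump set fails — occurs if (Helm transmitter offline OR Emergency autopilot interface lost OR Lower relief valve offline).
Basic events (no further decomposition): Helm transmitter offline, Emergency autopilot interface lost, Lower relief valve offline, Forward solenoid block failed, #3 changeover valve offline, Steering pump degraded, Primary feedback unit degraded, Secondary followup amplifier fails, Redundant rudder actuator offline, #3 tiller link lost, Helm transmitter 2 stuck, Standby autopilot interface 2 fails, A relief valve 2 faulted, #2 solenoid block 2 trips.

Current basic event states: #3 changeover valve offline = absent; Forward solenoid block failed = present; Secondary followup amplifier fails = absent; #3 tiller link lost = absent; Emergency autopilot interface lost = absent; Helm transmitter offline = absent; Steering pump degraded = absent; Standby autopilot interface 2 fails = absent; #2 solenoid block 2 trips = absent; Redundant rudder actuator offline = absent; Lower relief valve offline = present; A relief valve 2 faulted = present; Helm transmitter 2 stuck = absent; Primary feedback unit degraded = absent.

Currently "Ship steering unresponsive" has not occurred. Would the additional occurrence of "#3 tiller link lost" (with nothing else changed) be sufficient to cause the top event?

Yes

Counterfactual: set "#3 tiller link lost" to occurred.
Pump set fails [OR]: Helm transmitter offline=not, Emergency autopilot interface lost=not, Lower relief valve offline=occurs → at least one input occurs → occurs.
NFU path lost [AND]: Forward solenoid block failed=occurs, #3 changeover valve offline=not, Steering pump degraded=not, Primary feedback unit degraded=not → not all inputs occur → does not occur.
Rudder loop fails [AND]: Pump set fails=occurs, NFU path lost=not → not all inputs occur → does not occur.
Port system unavailable [OR]: Redundant rudder actuator offline=not, #3 tiller link lost=occurs, Helm transmitter 2 stuck=not → at least one input occurs → occurs.
Starboard system fails [OR]: Secondary followup amplifier fails=not, Port system unavailable=occurs → at least one input occurs → occurs.
Followup chain down [AND]: Standby autopilot interface 2 fails=not, A relief valve 2 faulted=occurs → not all inputs occur → does not occur.
Ship steering unresponsive [OR]: Rudder loop fails=not, Starboard system fails=occurs, Followup chain down=not, #2 solenoid block 2 trips=not → at least one input occurs → occurs.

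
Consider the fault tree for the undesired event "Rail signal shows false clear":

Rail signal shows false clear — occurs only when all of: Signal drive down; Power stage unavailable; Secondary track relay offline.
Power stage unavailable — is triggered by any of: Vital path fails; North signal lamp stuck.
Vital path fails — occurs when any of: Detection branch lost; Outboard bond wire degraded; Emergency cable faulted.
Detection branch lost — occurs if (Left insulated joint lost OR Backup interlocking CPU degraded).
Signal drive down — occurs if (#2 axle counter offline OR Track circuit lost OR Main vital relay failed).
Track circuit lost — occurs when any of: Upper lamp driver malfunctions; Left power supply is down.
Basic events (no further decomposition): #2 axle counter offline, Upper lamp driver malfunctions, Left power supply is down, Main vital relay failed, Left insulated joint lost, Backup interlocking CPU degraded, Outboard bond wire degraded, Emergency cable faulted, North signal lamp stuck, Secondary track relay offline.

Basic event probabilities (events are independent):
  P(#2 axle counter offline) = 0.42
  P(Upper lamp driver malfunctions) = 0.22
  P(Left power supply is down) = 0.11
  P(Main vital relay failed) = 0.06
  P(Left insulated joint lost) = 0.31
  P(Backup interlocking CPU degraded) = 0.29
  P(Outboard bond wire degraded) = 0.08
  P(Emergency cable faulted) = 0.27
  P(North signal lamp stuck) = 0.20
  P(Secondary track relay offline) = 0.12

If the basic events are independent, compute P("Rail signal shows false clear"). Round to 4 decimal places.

P(Track circuit lost) [OR] = 1 − (1−0.22) × (1−0.11) = 0.305800
P(Signal drive down) [OR] = 1 − (1−0.42) × (1−0.305800) × (1−0.06) = 0.621522
P(Detection branch lost) [OR] = 1 − (1−0.31) × (1−0.29) = 0.510100
P(Vital path fails) [OR] = 1 − (1−0.510100) × (1−0.08) × (1−0.27) = 0.670983
P(Power stage unavailable) [OR] = 1 − (1−0.670983) × (1−0.20) = 0.736786
P(Rail signal shows false clear) [AND] = 0.621522 × 0.736786 × 0.12 = 0.054951
Rounded to 4 decimal places: P(Rail signal shows false clear) ≈ 0.0550.

0.0550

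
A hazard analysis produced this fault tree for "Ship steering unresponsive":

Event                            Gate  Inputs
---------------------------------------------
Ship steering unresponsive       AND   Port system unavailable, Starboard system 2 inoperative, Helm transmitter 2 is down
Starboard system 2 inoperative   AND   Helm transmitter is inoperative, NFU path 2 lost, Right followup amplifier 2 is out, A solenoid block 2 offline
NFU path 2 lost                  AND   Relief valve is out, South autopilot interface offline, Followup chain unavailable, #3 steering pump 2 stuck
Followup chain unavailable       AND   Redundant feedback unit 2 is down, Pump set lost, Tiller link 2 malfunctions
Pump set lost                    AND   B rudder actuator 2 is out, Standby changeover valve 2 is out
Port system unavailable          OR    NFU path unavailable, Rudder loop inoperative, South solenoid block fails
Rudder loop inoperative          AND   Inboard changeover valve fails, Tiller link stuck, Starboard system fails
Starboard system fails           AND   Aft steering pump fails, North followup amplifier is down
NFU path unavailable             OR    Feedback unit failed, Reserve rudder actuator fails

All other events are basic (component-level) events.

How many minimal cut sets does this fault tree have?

NFU path unavailable [OR]: union of children's cut sets → 2 cut set(s).
Starboard system fails [AND]: one cut set from each child combined → 1 × 1 = 1 cut set(s).
Rudder loop inoperative [AND]: one cut set from each child combined → 1 × 1 × 1 = 1 cut set(s).
Port system unavailable [OR]: union of children's cut sets → 4 cut set(s).
Pump set lost [AND]: one cut set from each child combined → 1 × 1 = 1 cut set(s).
Followup chain unavailable [AND]: one cut set from each child combined → 1 × 1 × 1 = 1 cut set(s).
NFU path 2 lost [AND]: one cut set from each child combined → 1 × 1 × 1 × 1 = 1 cut set(s).
Starboard system 2 inoperative [AND]: one cut set from each child combined → 1 × 1 × 1 × 1 = 1 cut set(s).
Ship steering unresponsive [AND]: one cut set from each child combined → 4 × 1 × 1 = 4 cut set(s).
Minimal cut sets: {#3 steering pump 2 stuck, A solenoid block 2 offline, B rudder actuator 2 is out, Feedback unit failed, Helm transmitter 2 is down, Helm transmitter is inoperative, Redundant feedback unit 2 is down, Relief valve is out, Right followup amplifier 2 is out, South autopilot interface offline, Standby changeover valve 2 is out, Tiller link 2 malfunctions}; {#3 steering pump 2 stuck, A solenoid block 2 offline, B rudder actuator 2 is out, Helm transmitter 2 is down, Helm transmitter is inoperative, Redundant feedback unit 2 is down, Relief valve is out, Reserve rudder actuator fails, Right followup amplifier 2 is out, South autopilot interface offline, Standby changeover valve 2 is out, Tiller link 2 malfunctions}; {#3 steering pump 2 stuck, A solenoid block 2 offline, Aft steering pump fails, B rudder actuator 2 is out, Helm transmitter 2 is down, Helm transmitter is inoperative, Inboard changeover valve fails, North followup amplifier is down, Redundant feedback unit 2 is down, Relief valve is out, Right followup amplifier 2 is out, South autopilot interface offline, Standby changeover valve 2 is out, Tiller link 2 malfunctions, Tiller link stuck}; {#3 steering pump 2 stuck, A solenoid block 2 offline, B rudder actuator 2 is out, Helm transmitter 2 is down, Helm transmitter is inoperative, Redundant feedback unit 2 is down, Relief valve is out, Right followup amplifier 2 is out, South autopilot interface offline, South solenoid block fails, Standby changeover valve 2 is out, Tiller link 2 malfunctions}.

4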